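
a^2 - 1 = (a - 1)*(a + 1)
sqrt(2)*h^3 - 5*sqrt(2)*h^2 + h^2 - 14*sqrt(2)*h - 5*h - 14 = (h - 7)*(h + 2)*(sqrt(2)*h + 1)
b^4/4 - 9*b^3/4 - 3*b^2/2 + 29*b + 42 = (b/2 + 1)^2*(b - 7)*(b - 6)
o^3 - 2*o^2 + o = o*(o - 1)^2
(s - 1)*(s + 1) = s^2 - 1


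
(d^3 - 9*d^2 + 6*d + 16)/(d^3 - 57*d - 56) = (d - 2)/(d + 7)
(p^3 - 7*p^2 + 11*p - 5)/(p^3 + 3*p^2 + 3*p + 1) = (p^3 - 7*p^2 + 11*p - 5)/(p^3 + 3*p^2 + 3*p + 1)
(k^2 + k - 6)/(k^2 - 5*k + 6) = (k + 3)/(k - 3)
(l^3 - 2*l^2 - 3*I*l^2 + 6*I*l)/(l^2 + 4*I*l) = (l^2 - 2*l - 3*I*l + 6*I)/(l + 4*I)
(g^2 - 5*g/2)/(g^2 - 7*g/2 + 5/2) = g/(g - 1)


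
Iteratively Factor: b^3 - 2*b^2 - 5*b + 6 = (b - 3)*(b^2 + b - 2) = (b - 3)*(b + 2)*(b - 1)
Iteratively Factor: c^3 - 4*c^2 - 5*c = (c + 1)*(c^2 - 5*c) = (c - 5)*(c + 1)*(c)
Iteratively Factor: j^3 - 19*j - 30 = (j + 3)*(j^2 - 3*j - 10) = (j - 5)*(j + 3)*(j + 2)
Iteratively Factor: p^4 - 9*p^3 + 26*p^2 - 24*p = (p - 3)*(p^3 - 6*p^2 + 8*p) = (p - 3)*(p - 2)*(p^2 - 4*p) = (p - 4)*(p - 3)*(p - 2)*(p)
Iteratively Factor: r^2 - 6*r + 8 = (r - 2)*(r - 4)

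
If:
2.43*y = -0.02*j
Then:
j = -121.5*y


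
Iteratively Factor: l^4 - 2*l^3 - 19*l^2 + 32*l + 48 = (l + 4)*(l^3 - 6*l^2 + 5*l + 12) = (l - 3)*(l + 4)*(l^2 - 3*l - 4) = (l - 3)*(l + 1)*(l + 4)*(l - 4)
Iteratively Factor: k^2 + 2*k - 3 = (k - 1)*(k + 3)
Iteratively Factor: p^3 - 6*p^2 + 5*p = (p - 1)*(p^2 - 5*p) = (p - 5)*(p - 1)*(p)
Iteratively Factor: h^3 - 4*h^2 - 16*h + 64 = (h - 4)*(h^2 - 16) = (h - 4)^2*(h + 4)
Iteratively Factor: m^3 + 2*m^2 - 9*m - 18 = (m + 3)*(m^2 - m - 6) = (m - 3)*(m + 3)*(m + 2)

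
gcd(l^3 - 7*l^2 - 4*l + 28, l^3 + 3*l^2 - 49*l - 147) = l - 7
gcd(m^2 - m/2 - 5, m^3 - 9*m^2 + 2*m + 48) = m + 2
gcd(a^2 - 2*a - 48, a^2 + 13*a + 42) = a + 6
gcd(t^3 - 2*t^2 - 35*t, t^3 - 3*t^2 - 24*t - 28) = t - 7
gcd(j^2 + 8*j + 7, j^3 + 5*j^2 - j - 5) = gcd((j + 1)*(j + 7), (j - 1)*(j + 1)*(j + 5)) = j + 1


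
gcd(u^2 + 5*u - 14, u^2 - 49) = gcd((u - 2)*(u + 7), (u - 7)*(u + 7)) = u + 7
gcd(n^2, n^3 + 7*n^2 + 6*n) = n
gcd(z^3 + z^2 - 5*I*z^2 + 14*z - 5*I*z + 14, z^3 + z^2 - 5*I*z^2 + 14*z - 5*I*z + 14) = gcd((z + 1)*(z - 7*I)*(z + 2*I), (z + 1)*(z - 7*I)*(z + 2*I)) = z^3 + z^2*(1 - 5*I) + z*(14 - 5*I) + 14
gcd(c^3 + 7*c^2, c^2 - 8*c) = c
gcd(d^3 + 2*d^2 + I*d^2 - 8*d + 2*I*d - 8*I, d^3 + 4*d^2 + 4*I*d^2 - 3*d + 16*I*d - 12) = d^2 + d*(4 + I) + 4*I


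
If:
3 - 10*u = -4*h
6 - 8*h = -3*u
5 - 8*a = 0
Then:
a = 5/8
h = 69/68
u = 12/17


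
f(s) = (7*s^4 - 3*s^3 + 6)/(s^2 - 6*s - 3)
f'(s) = (6 - 2*s)*(7*s^4 - 3*s^3 + 6)/(s^2 - 6*s - 3)^2 + (28*s^3 - 9*s^2)/(s^2 - 6*s - 3) = (s^2*(9 - 28*s)*(-s^2 + 6*s + 3) - 2*(s - 3)*(7*s^4 - 3*s^3 + 6))/(-s^2 + 6*s + 3)^2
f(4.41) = -239.35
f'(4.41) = -289.79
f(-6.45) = 167.22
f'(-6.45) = -61.15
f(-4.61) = 75.39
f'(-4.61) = -38.92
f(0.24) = -1.36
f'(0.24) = 1.75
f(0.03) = -1.89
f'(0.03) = 3.53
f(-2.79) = 23.01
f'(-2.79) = -19.13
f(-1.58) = 6.85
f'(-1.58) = -7.82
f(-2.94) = 25.99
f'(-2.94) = -20.64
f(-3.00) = 27.25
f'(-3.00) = -21.25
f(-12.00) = 705.83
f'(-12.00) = -133.83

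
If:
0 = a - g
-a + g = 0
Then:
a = g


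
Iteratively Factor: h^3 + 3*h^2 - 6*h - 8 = (h + 4)*(h^2 - h - 2) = (h + 1)*(h + 4)*(h - 2)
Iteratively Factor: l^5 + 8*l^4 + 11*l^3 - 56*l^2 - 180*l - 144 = (l - 3)*(l^4 + 11*l^3 + 44*l^2 + 76*l + 48) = (l - 3)*(l + 4)*(l^3 + 7*l^2 + 16*l + 12) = (l - 3)*(l + 3)*(l + 4)*(l^2 + 4*l + 4) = (l - 3)*(l + 2)*(l + 3)*(l + 4)*(l + 2)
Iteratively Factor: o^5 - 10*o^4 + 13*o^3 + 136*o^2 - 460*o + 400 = (o + 4)*(o^4 - 14*o^3 + 69*o^2 - 140*o + 100) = (o - 2)*(o + 4)*(o^3 - 12*o^2 + 45*o - 50) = (o - 2)^2*(o + 4)*(o^2 - 10*o + 25) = (o - 5)*(o - 2)^2*(o + 4)*(o - 5)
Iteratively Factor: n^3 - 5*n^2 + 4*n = (n - 1)*(n^2 - 4*n) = n*(n - 1)*(n - 4)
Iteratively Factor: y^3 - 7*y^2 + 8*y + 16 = (y - 4)*(y^2 - 3*y - 4) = (y - 4)*(y + 1)*(y - 4)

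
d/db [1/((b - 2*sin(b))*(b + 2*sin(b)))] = 2*(-b + 2*sin(2*b))/((b - 2*sin(b))^2*(b + 2*sin(b))^2)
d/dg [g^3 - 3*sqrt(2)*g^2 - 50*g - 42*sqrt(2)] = 3*g^2 - 6*sqrt(2)*g - 50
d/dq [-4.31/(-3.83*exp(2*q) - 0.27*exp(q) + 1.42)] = (-33.0146*exp(q) - 1.1637)*exp(q)/(3.83*exp(2*q) + 0.27*exp(q) - 1.42)^2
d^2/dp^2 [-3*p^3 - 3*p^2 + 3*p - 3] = -18*p - 6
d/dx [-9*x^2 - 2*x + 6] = -18*x - 2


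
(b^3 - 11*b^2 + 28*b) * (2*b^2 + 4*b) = 2*b^5 - 18*b^4 + 12*b^3 + 112*b^2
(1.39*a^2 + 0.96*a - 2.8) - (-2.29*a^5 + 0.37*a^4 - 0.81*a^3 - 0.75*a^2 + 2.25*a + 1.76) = 2.29*a^5 - 0.37*a^4 + 0.81*a^3 + 2.14*a^2 - 1.29*a - 4.56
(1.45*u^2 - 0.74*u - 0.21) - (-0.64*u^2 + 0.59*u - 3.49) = 2.09*u^2 - 1.33*u + 3.28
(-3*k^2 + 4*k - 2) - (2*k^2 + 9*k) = -5*k^2 - 5*k - 2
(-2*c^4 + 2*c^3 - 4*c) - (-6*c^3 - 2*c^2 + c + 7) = -2*c^4 + 8*c^3 + 2*c^2 - 5*c - 7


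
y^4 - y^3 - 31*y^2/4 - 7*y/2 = y*(y - 7/2)*(y + 1/2)*(y + 2)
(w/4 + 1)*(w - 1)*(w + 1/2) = w^3/4 + 7*w^2/8 - 5*w/8 - 1/2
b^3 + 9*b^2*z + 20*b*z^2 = b*(b + 4*z)*(b + 5*z)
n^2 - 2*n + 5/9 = (n - 5/3)*(n - 1/3)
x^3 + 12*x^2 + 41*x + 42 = (x + 2)*(x + 3)*(x + 7)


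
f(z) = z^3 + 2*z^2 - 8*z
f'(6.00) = 124.00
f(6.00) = 240.00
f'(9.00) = 271.00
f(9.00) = 819.00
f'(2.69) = 24.47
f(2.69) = 12.42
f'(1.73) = 7.90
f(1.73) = -2.68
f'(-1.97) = -4.24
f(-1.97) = 15.88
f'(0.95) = -1.49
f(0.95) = -4.94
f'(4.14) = 59.98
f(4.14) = 72.12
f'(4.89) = 83.30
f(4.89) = 125.63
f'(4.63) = 74.83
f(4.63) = 105.09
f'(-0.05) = -8.19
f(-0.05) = 0.40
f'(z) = 3*z^2 + 4*z - 8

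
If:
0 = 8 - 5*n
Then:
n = 8/5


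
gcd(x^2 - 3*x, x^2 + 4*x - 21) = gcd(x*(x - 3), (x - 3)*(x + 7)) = x - 3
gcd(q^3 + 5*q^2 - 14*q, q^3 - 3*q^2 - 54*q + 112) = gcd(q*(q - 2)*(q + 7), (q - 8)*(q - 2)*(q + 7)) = q^2 + 5*q - 14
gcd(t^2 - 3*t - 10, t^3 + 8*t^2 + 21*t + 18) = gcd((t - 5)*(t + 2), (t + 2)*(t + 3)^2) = t + 2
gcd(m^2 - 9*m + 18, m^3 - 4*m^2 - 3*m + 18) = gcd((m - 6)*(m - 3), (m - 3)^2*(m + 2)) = m - 3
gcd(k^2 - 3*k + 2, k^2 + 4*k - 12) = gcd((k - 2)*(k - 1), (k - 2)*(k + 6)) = k - 2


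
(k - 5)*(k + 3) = k^2 - 2*k - 15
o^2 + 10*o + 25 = (o + 5)^2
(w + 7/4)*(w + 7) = w^2 + 35*w/4 + 49/4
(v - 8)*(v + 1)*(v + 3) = v^3 - 4*v^2 - 29*v - 24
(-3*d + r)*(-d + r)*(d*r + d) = 3*d^3*r + 3*d^3 - 4*d^2*r^2 - 4*d^2*r + d*r^3 + d*r^2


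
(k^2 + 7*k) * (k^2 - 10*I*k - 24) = k^4 + 7*k^3 - 10*I*k^3 - 24*k^2 - 70*I*k^2 - 168*k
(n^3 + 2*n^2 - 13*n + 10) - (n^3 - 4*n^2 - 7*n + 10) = 6*n^2 - 6*n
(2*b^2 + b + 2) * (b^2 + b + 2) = 2*b^4 + 3*b^3 + 7*b^2 + 4*b + 4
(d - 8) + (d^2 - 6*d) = d^2 - 5*d - 8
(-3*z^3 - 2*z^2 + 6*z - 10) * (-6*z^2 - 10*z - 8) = 18*z^5 + 42*z^4 + 8*z^3 + 16*z^2 + 52*z + 80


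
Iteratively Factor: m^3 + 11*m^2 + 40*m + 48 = (m + 4)*(m^2 + 7*m + 12) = (m + 4)^2*(m + 3)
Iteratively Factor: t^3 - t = (t + 1)*(t^2 - t) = t*(t + 1)*(t - 1)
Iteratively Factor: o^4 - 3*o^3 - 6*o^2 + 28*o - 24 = (o - 2)*(o^3 - o^2 - 8*o + 12) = (o - 2)^2*(o^2 + o - 6) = (o - 2)^2*(o + 3)*(o - 2)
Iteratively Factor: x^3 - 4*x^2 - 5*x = (x + 1)*(x^2 - 5*x) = x*(x + 1)*(x - 5)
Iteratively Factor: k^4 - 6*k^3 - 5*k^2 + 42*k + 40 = (k - 4)*(k^3 - 2*k^2 - 13*k - 10) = (k - 4)*(k + 1)*(k^2 - 3*k - 10) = (k - 5)*(k - 4)*(k + 1)*(k + 2)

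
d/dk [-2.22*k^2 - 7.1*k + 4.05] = -4.44*k - 7.1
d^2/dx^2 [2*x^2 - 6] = 4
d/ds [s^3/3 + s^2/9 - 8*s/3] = s^2 + 2*s/9 - 8/3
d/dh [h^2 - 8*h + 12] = 2*h - 8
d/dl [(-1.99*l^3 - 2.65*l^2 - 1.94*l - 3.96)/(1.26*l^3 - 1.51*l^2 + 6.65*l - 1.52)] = (8.88178419700125e-16*l^5 + 6.3439*l^4 - 21.5782*l^3 + 3.49130000000001*l^2 - 3.9032*l + 29.2828)/(1.5876*l^6 - 3.8052*l^5 + 19.0381*l^4 - 23.9134*l^3 + 48.8129*l^2 - 20.216*l + 2.3104)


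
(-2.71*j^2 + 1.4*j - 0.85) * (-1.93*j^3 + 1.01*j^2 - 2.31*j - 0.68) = 5.2303*j^5 - 5.4391*j^4 + 9.3146*j^3 - 2.2497*j^2 + 1.0115*j + 0.578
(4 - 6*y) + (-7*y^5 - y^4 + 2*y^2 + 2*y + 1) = -7*y^5 - y^4 + 2*y^2 - 4*y + 5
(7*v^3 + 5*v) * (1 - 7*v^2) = -49*v^5 - 28*v^3 + 5*v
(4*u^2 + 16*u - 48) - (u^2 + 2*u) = 3*u^2 + 14*u - 48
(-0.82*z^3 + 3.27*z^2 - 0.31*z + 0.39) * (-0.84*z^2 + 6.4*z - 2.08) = 0.6888*z^5 - 7.9948*z^4 + 22.894*z^3 - 9.1132*z^2 + 3.1408*z - 0.8112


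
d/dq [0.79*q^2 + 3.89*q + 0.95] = 1.58*q + 3.89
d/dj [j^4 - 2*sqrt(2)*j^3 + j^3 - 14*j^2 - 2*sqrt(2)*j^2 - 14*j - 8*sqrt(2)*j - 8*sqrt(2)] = 4*j^3 - 6*sqrt(2)*j^2 + 3*j^2 - 28*j - 4*sqrt(2)*j - 14 - 8*sqrt(2)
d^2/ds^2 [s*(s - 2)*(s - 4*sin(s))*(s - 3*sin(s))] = 7*s^3*sin(s) - 14*s^2*sin(s) - 42*s^2*cos(s) + 24*s^2*cos(2*s) + 12*s^2 - 42*s*sin(s) + 56*s*cos(s) - 48*sqrt(2)*s*cos(2*s + pi/4) - 12*s + 28*sin(s) - 48*sin(2*s) - 12*cos(2*s) + 12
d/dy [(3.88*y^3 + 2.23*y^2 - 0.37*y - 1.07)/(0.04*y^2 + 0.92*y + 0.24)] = (0.1552*y^4 + 7.1392*y^3 + 4.86*y^2 + 1.156*y + 0.8956)/(0.0016*y^4 + 0.0736*y^3 + 0.8656*y^2 + 0.4416*y + 0.0576)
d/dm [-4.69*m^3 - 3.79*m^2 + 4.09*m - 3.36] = -14.07*m^2 - 7.58*m + 4.09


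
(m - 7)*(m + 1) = m^2 - 6*m - 7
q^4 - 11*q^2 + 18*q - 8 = (q - 2)*(q - 1)^2*(q + 4)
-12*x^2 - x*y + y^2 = (-4*x + y)*(3*x + y)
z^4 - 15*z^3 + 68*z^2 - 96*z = z*(z - 8)*(z - 4)*(z - 3)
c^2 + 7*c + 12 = (c + 3)*(c + 4)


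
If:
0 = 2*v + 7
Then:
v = -7/2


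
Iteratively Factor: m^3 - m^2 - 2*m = (m - 2)*(m^2 + m) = m*(m - 2)*(m + 1)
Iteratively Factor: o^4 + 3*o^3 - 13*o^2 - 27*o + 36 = (o - 1)*(o^3 + 4*o^2 - 9*o - 36) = (o - 1)*(o + 4)*(o^2 - 9) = (o - 3)*(o - 1)*(o + 4)*(o + 3)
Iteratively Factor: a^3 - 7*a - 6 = (a + 1)*(a^2 - a - 6) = (a + 1)*(a + 2)*(a - 3)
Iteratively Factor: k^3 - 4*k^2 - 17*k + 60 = (k - 5)*(k^2 + k - 12) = (k - 5)*(k - 3)*(k + 4)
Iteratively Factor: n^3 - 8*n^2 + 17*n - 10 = (n - 5)*(n^2 - 3*n + 2) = (n - 5)*(n - 2)*(n - 1)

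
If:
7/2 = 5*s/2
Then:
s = 7/5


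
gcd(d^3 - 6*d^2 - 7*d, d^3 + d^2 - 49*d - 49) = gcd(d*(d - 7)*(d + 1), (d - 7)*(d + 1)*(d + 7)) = d^2 - 6*d - 7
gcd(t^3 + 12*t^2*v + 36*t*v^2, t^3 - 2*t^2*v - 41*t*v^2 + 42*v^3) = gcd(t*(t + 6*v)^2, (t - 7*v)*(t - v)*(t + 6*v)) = t + 6*v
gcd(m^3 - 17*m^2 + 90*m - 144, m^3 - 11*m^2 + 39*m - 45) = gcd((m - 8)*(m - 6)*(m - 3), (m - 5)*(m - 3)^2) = m - 3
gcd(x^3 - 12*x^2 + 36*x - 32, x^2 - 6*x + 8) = x - 2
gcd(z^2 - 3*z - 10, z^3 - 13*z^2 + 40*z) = z - 5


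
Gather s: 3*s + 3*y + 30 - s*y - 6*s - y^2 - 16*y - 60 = s*(-y - 3) - y^2 - 13*y - 30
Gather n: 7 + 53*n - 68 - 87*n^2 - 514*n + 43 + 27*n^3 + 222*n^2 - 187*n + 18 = 27*n^3 + 135*n^2 - 648*n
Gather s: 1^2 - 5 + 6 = 2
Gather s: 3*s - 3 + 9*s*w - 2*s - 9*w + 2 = s*(9*w + 1) - 9*w - 1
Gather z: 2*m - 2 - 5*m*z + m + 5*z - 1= 3*m + z*(5 - 5*m) - 3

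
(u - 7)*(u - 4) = u^2 - 11*u + 28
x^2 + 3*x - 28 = (x - 4)*(x + 7)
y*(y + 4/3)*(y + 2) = y^3 + 10*y^2/3 + 8*y/3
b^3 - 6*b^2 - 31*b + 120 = (b - 8)*(b - 3)*(b + 5)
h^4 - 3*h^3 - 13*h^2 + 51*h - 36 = (h - 3)^2*(h - 1)*(h + 4)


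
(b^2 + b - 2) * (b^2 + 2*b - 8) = b^4 + 3*b^3 - 8*b^2 - 12*b + 16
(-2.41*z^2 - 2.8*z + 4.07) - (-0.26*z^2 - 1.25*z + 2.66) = -2.15*z^2 - 1.55*z + 1.41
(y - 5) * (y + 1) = y^2 - 4*y - 5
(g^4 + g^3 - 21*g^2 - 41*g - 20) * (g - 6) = g^5 - 5*g^4 - 27*g^3 + 85*g^2 + 226*g + 120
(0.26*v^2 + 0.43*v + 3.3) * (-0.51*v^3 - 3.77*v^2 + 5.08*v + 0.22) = -0.1326*v^5 - 1.1995*v^4 - 1.9833*v^3 - 10.1994*v^2 + 16.8586*v + 0.726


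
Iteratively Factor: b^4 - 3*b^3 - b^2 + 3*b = (b + 1)*(b^3 - 4*b^2 + 3*b) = (b - 1)*(b + 1)*(b^2 - 3*b) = (b - 3)*(b - 1)*(b + 1)*(b)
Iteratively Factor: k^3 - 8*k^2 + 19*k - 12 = (k - 4)*(k^2 - 4*k + 3) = (k - 4)*(k - 3)*(k - 1)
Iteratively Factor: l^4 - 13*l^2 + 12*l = (l - 1)*(l^3 + l^2 - 12*l) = (l - 3)*(l - 1)*(l^2 + 4*l) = l*(l - 3)*(l - 1)*(l + 4)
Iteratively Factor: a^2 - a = (a)*(a - 1)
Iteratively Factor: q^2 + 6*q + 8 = (q + 2)*(q + 4)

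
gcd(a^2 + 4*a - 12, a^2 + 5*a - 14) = a - 2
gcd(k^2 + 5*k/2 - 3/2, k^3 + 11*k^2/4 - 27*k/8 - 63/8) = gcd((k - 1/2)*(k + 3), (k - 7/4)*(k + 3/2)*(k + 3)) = k + 3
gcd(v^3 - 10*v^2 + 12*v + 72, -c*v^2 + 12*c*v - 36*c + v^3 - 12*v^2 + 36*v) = v^2 - 12*v + 36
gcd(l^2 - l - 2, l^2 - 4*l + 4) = l - 2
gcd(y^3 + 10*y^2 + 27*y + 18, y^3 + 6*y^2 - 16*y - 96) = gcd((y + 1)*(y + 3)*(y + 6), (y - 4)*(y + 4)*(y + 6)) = y + 6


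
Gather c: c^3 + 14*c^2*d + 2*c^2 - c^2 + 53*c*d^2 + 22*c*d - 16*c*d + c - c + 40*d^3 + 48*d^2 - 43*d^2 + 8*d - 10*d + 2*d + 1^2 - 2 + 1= c^3 + c^2*(14*d + 1) + c*(53*d^2 + 6*d) + 40*d^3 + 5*d^2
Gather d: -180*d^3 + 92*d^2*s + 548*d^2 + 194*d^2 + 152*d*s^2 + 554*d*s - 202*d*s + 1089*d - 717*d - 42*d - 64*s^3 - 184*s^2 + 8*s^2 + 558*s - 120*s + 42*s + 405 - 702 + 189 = -180*d^3 + d^2*(92*s + 742) + d*(152*s^2 + 352*s + 330) - 64*s^3 - 176*s^2 + 480*s - 108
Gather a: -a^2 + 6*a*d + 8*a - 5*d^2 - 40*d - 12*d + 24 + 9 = -a^2 + a*(6*d + 8) - 5*d^2 - 52*d + 33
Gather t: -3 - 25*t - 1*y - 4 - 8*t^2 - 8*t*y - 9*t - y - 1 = -8*t^2 + t*(-8*y - 34) - 2*y - 8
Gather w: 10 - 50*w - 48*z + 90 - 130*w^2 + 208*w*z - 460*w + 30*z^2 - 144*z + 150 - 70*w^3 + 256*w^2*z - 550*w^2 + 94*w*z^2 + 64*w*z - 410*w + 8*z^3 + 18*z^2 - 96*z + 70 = -70*w^3 + w^2*(256*z - 680) + w*(94*z^2 + 272*z - 920) + 8*z^3 + 48*z^2 - 288*z + 320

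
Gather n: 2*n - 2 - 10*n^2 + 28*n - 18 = -10*n^2 + 30*n - 20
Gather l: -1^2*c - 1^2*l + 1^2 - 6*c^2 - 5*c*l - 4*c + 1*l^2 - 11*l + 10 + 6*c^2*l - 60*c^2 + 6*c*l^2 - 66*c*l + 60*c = -66*c^2 + 55*c + l^2*(6*c + 1) + l*(6*c^2 - 71*c - 12) + 11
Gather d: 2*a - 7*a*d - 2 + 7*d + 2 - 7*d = -7*a*d + 2*a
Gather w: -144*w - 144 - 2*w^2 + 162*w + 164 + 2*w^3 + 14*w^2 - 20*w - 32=2*w^3 + 12*w^2 - 2*w - 12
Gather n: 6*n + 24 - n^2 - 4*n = -n^2 + 2*n + 24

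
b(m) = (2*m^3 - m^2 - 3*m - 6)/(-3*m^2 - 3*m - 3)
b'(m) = (6*m + 3)*(2*m^3 - m^2 - 3*m - 6)/(-3*m^2 - 3*m - 3)^2 + (6*m^2 - 2*m - 3)/(-3*m^2 - 3*m - 3)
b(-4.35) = 3.78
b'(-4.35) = -0.68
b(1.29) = 0.61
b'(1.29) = -0.92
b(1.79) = 0.17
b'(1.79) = -0.84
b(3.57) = -1.18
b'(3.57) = -0.72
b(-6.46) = 5.22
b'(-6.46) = -0.68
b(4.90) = -2.12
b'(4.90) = -0.70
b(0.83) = 1.06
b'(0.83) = -1.05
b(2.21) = -0.17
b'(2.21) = -0.79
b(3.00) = -0.77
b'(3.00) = -0.74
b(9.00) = -4.92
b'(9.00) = -0.68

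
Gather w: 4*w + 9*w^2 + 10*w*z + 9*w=9*w^2 + w*(10*z + 13)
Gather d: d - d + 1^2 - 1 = 0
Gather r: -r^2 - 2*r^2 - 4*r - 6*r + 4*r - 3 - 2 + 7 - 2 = -3*r^2 - 6*r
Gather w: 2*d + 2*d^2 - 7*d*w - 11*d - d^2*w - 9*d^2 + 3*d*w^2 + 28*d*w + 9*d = -7*d^2 + 3*d*w^2 + w*(-d^2 + 21*d)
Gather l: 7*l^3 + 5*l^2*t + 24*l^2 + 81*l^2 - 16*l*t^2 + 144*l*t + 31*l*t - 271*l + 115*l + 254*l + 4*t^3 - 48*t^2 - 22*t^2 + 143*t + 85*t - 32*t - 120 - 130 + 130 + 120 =7*l^3 + l^2*(5*t + 105) + l*(-16*t^2 + 175*t + 98) + 4*t^3 - 70*t^2 + 196*t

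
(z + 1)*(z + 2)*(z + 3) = z^3 + 6*z^2 + 11*z + 6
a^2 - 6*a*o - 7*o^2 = (a - 7*o)*(a + o)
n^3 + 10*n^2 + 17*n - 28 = (n - 1)*(n + 4)*(n + 7)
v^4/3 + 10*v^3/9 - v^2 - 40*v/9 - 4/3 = (v/3 + 1)*(v - 2)*(v + 1/3)*(v + 2)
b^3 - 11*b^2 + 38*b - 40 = (b - 5)*(b - 4)*(b - 2)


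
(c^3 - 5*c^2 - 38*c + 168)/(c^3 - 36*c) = (c^2 - 11*c + 28)/(c*(c - 6))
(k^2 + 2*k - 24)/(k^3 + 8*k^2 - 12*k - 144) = 1/(k + 6)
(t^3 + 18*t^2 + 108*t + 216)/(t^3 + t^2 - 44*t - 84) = (t^2 + 12*t + 36)/(t^2 - 5*t - 14)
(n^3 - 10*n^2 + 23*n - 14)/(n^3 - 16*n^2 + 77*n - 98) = (n - 1)/(n - 7)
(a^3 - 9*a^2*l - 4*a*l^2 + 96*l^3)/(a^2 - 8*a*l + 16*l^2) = (a^2 - 5*a*l - 24*l^2)/(a - 4*l)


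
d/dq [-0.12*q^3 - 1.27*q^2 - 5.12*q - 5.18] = -0.36*q^2 - 2.54*q - 5.12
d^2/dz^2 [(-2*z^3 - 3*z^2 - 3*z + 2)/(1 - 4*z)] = 2*(32*z^3 - 24*z^2 + 6*z - 17)/(64*z^3 - 48*z^2 + 12*z - 1)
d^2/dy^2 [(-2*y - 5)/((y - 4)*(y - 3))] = 2*(-2*y^3 - 15*y^2 + 177*y - 353)/(y^6 - 21*y^5 + 183*y^4 - 847*y^3 + 2196*y^2 - 3024*y + 1728)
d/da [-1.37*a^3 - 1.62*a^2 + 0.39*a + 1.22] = -4.11*a^2 - 3.24*a + 0.39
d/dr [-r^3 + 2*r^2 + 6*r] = -3*r^2 + 4*r + 6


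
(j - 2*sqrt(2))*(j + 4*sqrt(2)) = j^2 + 2*sqrt(2)*j - 16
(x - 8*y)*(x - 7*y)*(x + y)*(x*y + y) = x^4*y - 14*x^3*y^2 + x^3*y + 41*x^2*y^3 - 14*x^2*y^2 + 56*x*y^4 + 41*x*y^3 + 56*y^4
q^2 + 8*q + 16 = (q + 4)^2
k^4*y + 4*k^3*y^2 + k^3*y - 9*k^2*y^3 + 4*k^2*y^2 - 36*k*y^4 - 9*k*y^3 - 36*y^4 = (k - 3*y)*(k + 3*y)*(k + 4*y)*(k*y + y)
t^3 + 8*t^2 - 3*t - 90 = (t - 3)*(t + 5)*(t + 6)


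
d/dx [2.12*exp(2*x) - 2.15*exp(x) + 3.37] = (4.24*exp(x) - 2.15)*exp(x)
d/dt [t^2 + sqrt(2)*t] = 2*t + sqrt(2)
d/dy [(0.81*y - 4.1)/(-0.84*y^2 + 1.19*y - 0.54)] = (0.6804*y^2 - 6.888*y + 4.4416)/(0.7056*y^4 - 1.9992*y^3 + 2.3233*y^2 - 1.2852*y + 0.2916)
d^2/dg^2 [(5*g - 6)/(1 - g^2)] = 2*(4*g^2*(6 - 5*g) + 3*(5*g - 2)*(g^2 - 1))/(g^2 - 1)^3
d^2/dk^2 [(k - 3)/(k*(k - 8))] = 2*(k^3 - 9*k^2 + 72*k - 192)/(k^3*(k^3 - 24*k^2 + 192*k - 512))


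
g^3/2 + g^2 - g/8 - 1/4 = (g/2 + 1/4)*(g - 1/2)*(g + 2)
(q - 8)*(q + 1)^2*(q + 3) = q^4 - 3*q^3 - 33*q^2 - 53*q - 24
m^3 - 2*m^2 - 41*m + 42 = (m - 7)*(m - 1)*(m + 6)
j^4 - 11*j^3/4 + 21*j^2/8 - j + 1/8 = (j - 1)^2*(j - 1/2)*(j - 1/4)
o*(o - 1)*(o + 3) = o^3 + 2*o^2 - 3*o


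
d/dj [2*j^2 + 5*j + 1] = 4*j + 5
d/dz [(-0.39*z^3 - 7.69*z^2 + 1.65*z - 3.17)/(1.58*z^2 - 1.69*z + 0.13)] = (-0.6162*z^4 + 1.3182*z^3 + 10.237*z^2 + 8.0178*z - 5.1428)/(2.4964*z^4 - 5.3404*z^3 + 3.2669*z^2 - 0.4394*z + 0.0169)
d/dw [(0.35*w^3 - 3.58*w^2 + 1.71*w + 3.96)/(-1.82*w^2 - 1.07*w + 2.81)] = (-0.637*w^4 - 0.749000000000001*w^3 + 9.8933*w^2 - 5.7052*w + 9.0423)/(3.3124*w^4 + 3.8948*w^3 - 9.0835*w^2 - 6.0134*w + 7.8961)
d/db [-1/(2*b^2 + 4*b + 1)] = 4*(b + 1)/(2*b^2 + 4*b + 1)^2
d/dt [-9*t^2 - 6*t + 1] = -18*t - 6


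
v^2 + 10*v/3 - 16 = (v - 8/3)*(v + 6)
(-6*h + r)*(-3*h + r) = 18*h^2 - 9*h*r + r^2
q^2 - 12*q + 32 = (q - 8)*(q - 4)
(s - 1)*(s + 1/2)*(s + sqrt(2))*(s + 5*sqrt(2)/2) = s^4 - s^3/2 + 7*sqrt(2)*s^3/2 - 7*sqrt(2)*s^2/4 + 9*s^2/2 - 5*s/2 - 7*sqrt(2)*s/4 - 5/2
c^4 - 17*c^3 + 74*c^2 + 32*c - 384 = (c - 8)^2*(c - 3)*(c + 2)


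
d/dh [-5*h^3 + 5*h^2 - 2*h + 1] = -15*h^2 + 10*h - 2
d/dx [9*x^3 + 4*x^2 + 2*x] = 27*x^2 + 8*x + 2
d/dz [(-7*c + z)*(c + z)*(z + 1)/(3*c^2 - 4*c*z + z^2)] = (-2*(c + z)*(2*c - z)*(7*c - z)*(z + 1) + (3*c^2 - 4*c*z + z^2)*(-(c + z)*(7*c - z) + (c + z)*(z + 1) - (7*c - z)*(z + 1)))/(3*c^2 - 4*c*z + z^2)^2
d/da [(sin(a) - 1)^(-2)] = -2*cos(a)/(sin(a) - 1)^3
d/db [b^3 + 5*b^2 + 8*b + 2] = 3*b^2 + 10*b + 8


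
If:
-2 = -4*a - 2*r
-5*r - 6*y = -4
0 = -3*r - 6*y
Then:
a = -1/2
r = 2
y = -1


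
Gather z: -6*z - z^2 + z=-z^2 - 5*z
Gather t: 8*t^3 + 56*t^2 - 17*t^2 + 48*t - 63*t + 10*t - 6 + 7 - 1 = 8*t^3 + 39*t^2 - 5*t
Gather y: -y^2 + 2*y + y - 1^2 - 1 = -y^2 + 3*y - 2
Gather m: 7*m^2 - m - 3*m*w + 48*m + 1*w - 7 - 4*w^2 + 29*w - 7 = 7*m^2 + m*(47 - 3*w) - 4*w^2 + 30*w - 14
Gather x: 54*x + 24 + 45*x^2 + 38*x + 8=45*x^2 + 92*x + 32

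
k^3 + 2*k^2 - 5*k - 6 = (k - 2)*(k + 1)*(k + 3)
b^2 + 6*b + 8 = (b + 2)*(b + 4)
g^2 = g^2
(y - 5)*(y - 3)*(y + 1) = y^3 - 7*y^2 + 7*y + 15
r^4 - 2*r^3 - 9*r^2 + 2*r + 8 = (r - 4)*(r - 1)*(r + 1)*(r + 2)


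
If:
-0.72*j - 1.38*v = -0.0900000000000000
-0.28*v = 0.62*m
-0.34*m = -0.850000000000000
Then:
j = 10.74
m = 2.50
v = -5.54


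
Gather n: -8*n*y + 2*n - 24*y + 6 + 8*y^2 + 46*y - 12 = n*(2 - 8*y) + 8*y^2 + 22*y - 6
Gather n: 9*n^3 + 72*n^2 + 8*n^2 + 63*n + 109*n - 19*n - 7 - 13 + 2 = 9*n^3 + 80*n^2 + 153*n - 18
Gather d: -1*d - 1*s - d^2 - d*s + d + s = -d^2 - d*s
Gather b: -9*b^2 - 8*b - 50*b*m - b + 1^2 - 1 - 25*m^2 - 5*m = -9*b^2 + b*(-50*m - 9) - 25*m^2 - 5*m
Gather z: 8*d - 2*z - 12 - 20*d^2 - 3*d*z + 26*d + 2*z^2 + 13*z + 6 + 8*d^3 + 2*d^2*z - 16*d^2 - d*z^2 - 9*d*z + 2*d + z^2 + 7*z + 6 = 8*d^3 - 36*d^2 + 36*d + z^2*(3 - d) + z*(2*d^2 - 12*d + 18)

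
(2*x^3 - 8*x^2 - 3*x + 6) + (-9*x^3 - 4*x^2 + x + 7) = -7*x^3 - 12*x^2 - 2*x + 13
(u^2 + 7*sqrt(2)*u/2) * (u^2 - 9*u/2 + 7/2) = u^4 - 9*u^3/2 + 7*sqrt(2)*u^3/2 - 63*sqrt(2)*u^2/4 + 7*u^2/2 + 49*sqrt(2)*u/4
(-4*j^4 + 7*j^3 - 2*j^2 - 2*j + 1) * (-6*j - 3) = 24*j^5 - 30*j^4 - 9*j^3 + 18*j^2 - 3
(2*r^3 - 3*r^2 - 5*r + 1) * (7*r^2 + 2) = 14*r^5 - 21*r^4 - 31*r^3 + r^2 - 10*r + 2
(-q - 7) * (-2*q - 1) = 2*q^2 + 15*q + 7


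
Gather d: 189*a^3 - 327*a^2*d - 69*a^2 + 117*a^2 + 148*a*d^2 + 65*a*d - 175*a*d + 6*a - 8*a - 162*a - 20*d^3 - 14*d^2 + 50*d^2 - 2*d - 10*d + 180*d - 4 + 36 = 189*a^3 + 48*a^2 - 164*a - 20*d^3 + d^2*(148*a + 36) + d*(-327*a^2 - 110*a + 168) + 32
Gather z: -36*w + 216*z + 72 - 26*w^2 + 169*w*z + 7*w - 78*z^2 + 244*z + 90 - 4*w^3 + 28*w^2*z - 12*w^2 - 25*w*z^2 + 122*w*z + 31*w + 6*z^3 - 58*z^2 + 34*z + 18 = -4*w^3 - 38*w^2 + 2*w + 6*z^3 + z^2*(-25*w - 136) + z*(28*w^2 + 291*w + 494) + 180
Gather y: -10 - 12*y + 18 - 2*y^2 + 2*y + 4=-2*y^2 - 10*y + 12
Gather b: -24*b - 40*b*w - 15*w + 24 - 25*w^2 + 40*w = b*(-40*w - 24) - 25*w^2 + 25*w + 24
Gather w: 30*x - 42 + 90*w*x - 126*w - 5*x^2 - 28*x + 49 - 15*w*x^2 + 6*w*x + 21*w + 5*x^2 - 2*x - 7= w*(-15*x^2 + 96*x - 105)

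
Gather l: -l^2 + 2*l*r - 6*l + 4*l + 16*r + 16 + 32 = -l^2 + l*(2*r - 2) + 16*r + 48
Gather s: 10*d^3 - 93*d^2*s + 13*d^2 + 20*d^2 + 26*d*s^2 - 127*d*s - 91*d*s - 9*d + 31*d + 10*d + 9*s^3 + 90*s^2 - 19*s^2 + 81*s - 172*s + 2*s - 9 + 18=10*d^3 + 33*d^2 + 32*d + 9*s^3 + s^2*(26*d + 71) + s*(-93*d^2 - 218*d - 89) + 9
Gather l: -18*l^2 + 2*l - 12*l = -18*l^2 - 10*l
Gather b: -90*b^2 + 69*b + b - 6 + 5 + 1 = -90*b^2 + 70*b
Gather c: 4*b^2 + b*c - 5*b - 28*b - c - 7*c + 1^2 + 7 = 4*b^2 - 33*b + c*(b - 8) + 8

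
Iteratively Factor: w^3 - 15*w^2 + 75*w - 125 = (w - 5)*(w^2 - 10*w + 25) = (w - 5)^2*(w - 5)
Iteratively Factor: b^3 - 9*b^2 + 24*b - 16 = (b - 4)*(b^2 - 5*b + 4) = (b - 4)*(b - 1)*(b - 4)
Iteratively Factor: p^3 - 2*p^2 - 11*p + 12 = (p - 4)*(p^2 + 2*p - 3) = (p - 4)*(p + 3)*(p - 1)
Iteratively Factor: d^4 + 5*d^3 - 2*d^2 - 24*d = (d + 4)*(d^3 + d^2 - 6*d) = d*(d + 4)*(d^2 + d - 6) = d*(d - 2)*(d + 4)*(d + 3)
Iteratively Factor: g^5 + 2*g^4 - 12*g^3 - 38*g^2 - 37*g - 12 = (g - 4)*(g^4 + 6*g^3 + 12*g^2 + 10*g + 3) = (g - 4)*(g + 1)*(g^3 + 5*g^2 + 7*g + 3) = (g - 4)*(g + 1)^2*(g^2 + 4*g + 3) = (g - 4)*(g + 1)^2*(g + 3)*(g + 1)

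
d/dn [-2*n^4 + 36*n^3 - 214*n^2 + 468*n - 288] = -8*n^3 + 108*n^2 - 428*n + 468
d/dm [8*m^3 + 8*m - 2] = 24*m^2 + 8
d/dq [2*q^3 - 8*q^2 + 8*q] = 6*q^2 - 16*q + 8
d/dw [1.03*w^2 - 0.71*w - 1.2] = 2.06*w - 0.71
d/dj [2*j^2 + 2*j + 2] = 4*j + 2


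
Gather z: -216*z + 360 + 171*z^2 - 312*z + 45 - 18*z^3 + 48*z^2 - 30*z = -18*z^3 + 219*z^2 - 558*z + 405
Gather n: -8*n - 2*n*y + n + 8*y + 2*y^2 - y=n*(-2*y - 7) + 2*y^2 + 7*y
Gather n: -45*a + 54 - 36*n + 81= -45*a - 36*n + 135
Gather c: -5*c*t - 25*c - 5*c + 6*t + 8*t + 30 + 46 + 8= c*(-5*t - 30) + 14*t + 84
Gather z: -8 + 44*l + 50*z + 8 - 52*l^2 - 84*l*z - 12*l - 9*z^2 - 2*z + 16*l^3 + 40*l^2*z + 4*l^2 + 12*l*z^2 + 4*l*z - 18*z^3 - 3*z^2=16*l^3 - 48*l^2 + 32*l - 18*z^3 + z^2*(12*l - 12) + z*(40*l^2 - 80*l + 48)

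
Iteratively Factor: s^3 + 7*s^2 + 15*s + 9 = (s + 3)*(s^2 + 4*s + 3) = (s + 1)*(s + 3)*(s + 3)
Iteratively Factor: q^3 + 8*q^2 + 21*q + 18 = (q + 3)*(q^2 + 5*q + 6) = (q + 2)*(q + 3)*(q + 3)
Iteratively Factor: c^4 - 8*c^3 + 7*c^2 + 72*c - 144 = (c - 3)*(c^3 - 5*c^2 - 8*c + 48) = (c - 4)*(c - 3)*(c^2 - c - 12) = (c - 4)*(c - 3)*(c + 3)*(c - 4)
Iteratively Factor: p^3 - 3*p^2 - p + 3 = (p - 1)*(p^2 - 2*p - 3) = (p - 1)*(p + 1)*(p - 3)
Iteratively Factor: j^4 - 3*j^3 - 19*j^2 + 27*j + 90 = (j - 3)*(j^3 - 19*j - 30) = (j - 3)*(j + 3)*(j^2 - 3*j - 10) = (j - 5)*(j - 3)*(j + 3)*(j + 2)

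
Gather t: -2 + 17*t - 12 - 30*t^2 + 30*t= -30*t^2 + 47*t - 14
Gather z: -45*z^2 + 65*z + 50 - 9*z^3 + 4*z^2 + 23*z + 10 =-9*z^3 - 41*z^2 + 88*z + 60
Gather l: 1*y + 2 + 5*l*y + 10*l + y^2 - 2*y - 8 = l*(5*y + 10) + y^2 - y - 6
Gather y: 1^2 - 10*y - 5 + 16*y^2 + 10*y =16*y^2 - 4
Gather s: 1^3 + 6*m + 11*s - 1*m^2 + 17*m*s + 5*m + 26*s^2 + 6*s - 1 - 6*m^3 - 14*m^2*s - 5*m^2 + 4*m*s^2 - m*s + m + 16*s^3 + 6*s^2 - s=-6*m^3 - 6*m^2 + 12*m + 16*s^3 + s^2*(4*m + 32) + s*(-14*m^2 + 16*m + 16)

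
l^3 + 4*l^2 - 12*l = l*(l - 2)*(l + 6)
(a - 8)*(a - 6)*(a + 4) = a^3 - 10*a^2 - 8*a + 192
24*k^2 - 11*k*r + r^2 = (-8*k + r)*(-3*k + r)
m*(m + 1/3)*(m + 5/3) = m^3 + 2*m^2 + 5*m/9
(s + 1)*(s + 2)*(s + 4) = s^3 + 7*s^2 + 14*s + 8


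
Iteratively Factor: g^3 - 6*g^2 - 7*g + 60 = (g - 4)*(g^2 - 2*g - 15) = (g - 5)*(g - 4)*(g + 3)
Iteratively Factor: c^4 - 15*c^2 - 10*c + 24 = (c + 2)*(c^3 - 2*c^2 - 11*c + 12) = (c + 2)*(c + 3)*(c^2 - 5*c + 4) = (c - 4)*(c + 2)*(c + 3)*(c - 1)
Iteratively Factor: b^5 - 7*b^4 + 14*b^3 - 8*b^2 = (b - 4)*(b^4 - 3*b^3 + 2*b^2) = (b - 4)*(b - 2)*(b^3 - b^2) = b*(b - 4)*(b - 2)*(b^2 - b) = b^2*(b - 4)*(b - 2)*(b - 1)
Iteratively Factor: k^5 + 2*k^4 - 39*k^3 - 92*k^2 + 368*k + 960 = (k + 4)*(k^4 - 2*k^3 - 31*k^2 + 32*k + 240) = (k + 4)^2*(k^3 - 6*k^2 - 7*k + 60) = (k + 3)*(k + 4)^2*(k^2 - 9*k + 20) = (k - 5)*(k + 3)*(k + 4)^2*(k - 4)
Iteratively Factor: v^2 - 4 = (v - 2)*(v + 2)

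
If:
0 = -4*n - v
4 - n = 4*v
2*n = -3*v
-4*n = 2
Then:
No Solution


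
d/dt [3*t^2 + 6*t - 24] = 6*t + 6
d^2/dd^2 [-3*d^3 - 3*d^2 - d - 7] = -18*d - 6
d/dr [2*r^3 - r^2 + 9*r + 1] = 6*r^2 - 2*r + 9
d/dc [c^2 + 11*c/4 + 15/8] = 2*c + 11/4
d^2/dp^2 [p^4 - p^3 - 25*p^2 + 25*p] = 12*p^2 - 6*p - 50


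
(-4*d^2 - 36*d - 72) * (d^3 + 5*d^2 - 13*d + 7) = -4*d^5 - 56*d^4 - 200*d^3 + 80*d^2 + 684*d - 504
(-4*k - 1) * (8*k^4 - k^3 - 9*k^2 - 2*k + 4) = -32*k^5 - 4*k^4 + 37*k^3 + 17*k^2 - 14*k - 4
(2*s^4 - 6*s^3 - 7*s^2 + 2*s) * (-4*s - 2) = -8*s^5 + 20*s^4 + 40*s^3 + 6*s^2 - 4*s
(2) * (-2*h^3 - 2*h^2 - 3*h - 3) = -4*h^3 - 4*h^2 - 6*h - 6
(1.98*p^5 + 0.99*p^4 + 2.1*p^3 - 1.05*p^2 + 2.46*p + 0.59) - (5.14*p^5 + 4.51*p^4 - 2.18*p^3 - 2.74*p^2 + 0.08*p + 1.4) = -3.16*p^5 - 3.52*p^4 + 4.28*p^3 + 1.69*p^2 + 2.38*p - 0.81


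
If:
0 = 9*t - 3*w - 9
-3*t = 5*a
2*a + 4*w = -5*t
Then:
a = -36/79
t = 60/79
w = -57/79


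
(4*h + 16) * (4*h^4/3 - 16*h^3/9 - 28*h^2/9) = 16*h^5/3 + 128*h^4/9 - 368*h^3/9 - 448*h^2/9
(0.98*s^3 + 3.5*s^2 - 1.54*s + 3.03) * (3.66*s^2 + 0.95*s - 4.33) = 3.5868*s^5 + 13.741*s^4 - 6.5548*s^3 - 5.5282*s^2 + 9.5467*s - 13.1199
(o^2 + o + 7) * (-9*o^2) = -9*o^4 - 9*o^3 - 63*o^2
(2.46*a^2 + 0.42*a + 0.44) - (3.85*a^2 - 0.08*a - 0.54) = -1.39*a^2 + 0.5*a + 0.98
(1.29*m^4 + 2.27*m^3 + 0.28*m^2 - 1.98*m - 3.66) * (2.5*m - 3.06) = 3.225*m^5 + 1.7276*m^4 - 6.2462*m^3 - 5.8068*m^2 - 3.0912*m + 11.1996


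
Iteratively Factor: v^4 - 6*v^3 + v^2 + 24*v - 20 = (v - 2)*(v^3 - 4*v^2 - 7*v + 10) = (v - 2)*(v - 1)*(v^2 - 3*v - 10) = (v - 2)*(v - 1)*(v + 2)*(v - 5)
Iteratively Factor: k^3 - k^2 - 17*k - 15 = (k + 1)*(k^2 - 2*k - 15) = (k + 1)*(k + 3)*(k - 5)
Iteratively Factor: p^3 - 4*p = (p)*(p^2 - 4) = p*(p + 2)*(p - 2)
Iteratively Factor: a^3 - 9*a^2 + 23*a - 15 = (a - 3)*(a^2 - 6*a + 5) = (a - 5)*(a - 3)*(a - 1)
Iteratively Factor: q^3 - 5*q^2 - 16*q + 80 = (q - 4)*(q^2 - q - 20) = (q - 4)*(q + 4)*(q - 5)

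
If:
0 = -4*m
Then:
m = 0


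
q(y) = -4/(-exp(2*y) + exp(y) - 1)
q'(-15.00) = 0.00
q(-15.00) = 4.00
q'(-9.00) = 0.00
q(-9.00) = 4.00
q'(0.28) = -4.28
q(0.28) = 2.80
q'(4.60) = -0.00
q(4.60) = 0.00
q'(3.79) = -0.00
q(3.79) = 0.00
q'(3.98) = -0.00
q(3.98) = 0.00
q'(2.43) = -0.07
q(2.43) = 0.03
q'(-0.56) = -0.57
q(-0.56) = 5.30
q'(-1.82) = 0.59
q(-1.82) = 4.63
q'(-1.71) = 0.64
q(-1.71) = 4.70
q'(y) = -4*(2*exp(2*y) - exp(y))/(-exp(2*y) + exp(y) - 1)^2 = (4 - 8*exp(y))*exp(y)/(exp(2*y) - exp(y) + 1)^2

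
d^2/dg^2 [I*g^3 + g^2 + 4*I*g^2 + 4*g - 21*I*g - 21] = 6*I*g + 2 + 8*I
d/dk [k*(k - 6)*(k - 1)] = 3*k^2 - 14*k + 6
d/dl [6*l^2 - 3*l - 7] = 12*l - 3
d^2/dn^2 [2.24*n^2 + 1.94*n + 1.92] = 4.48000000000000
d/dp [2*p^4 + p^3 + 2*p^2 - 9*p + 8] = 8*p^3 + 3*p^2 + 4*p - 9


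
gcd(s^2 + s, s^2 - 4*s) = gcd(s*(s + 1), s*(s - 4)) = s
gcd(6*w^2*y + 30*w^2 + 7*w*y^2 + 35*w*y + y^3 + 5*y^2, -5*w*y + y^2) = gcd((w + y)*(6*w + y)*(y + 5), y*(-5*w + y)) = 1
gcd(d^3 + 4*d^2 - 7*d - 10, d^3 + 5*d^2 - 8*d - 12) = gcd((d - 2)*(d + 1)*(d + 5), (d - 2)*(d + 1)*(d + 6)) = d^2 - d - 2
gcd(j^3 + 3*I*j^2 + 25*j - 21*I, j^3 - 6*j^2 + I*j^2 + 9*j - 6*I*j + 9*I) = 1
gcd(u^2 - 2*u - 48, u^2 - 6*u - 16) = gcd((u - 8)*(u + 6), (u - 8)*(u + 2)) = u - 8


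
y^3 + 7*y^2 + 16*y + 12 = (y + 2)^2*(y + 3)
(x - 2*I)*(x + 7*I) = x^2 + 5*I*x + 14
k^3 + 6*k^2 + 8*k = k*(k + 2)*(k + 4)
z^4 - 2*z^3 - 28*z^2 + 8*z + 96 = (z - 6)*(z - 2)*(z + 2)*(z + 4)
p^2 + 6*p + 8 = (p + 2)*(p + 4)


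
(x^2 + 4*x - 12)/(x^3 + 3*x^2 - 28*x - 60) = (x - 2)/(x^2 - 3*x - 10)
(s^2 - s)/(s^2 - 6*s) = (s - 1)/(s - 6)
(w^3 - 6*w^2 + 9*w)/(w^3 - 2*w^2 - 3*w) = (w - 3)/(w + 1)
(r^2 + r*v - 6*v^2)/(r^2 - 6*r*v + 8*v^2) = (r + 3*v)/(r - 4*v)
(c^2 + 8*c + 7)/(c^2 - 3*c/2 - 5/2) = 2*(c + 7)/(2*c - 5)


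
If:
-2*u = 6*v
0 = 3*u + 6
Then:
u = -2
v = 2/3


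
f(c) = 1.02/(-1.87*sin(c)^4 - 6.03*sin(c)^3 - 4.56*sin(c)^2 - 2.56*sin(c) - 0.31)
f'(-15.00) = -3.06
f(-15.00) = 1.36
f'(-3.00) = -2988.63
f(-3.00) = -43.70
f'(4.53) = -0.23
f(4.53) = 0.57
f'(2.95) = -4.94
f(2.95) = -1.01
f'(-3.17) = -19.34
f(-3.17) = -2.64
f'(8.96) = -1.12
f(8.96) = -0.34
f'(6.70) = 1.40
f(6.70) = -0.40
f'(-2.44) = -3.13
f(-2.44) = 1.38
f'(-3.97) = -0.26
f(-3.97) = -0.13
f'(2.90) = -3.60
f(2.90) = -0.80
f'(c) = 1.02*(7.48*sin(c)^3*cos(c) + 18.09*sin(c)^2*cos(c) + 9.12*sin(c)*cos(c) + 2.56*cos(c))/(-1.87*sin(c)^4 - 6.03*sin(c)^3 - 4.56*sin(c)^2 - 2.56*sin(c) - 0.31)^2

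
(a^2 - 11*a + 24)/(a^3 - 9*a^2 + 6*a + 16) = (a - 3)/(a^2 - a - 2)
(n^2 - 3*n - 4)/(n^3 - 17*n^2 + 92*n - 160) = (n + 1)/(n^2 - 13*n + 40)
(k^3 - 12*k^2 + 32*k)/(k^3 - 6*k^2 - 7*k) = (-k^2 + 12*k - 32)/(-k^2 + 6*k + 7)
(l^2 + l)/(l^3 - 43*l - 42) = l/(l^2 - l - 42)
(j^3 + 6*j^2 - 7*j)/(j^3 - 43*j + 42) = j/(j - 6)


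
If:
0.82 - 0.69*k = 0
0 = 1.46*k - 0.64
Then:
No Solution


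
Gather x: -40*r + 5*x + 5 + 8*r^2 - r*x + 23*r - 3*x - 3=8*r^2 - 17*r + x*(2 - r) + 2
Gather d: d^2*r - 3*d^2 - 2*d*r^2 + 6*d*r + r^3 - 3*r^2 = d^2*(r - 3) + d*(-2*r^2 + 6*r) + r^3 - 3*r^2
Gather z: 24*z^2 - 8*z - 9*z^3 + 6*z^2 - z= -9*z^3 + 30*z^2 - 9*z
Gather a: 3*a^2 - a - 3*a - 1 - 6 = 3*a^2 - 4*a - 7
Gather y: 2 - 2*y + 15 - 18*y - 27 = -20*y - 10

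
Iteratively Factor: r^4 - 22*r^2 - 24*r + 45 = (r - 5)*(r^3 + 5*r^2 + 3*r - 9) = (r - 5)*(r + 3)*(r^2 + 2*r - 3) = (r - 5)*(r + 3)^2*(r - 1)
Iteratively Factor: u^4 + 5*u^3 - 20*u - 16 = (u - 2)*(u^3 + 7*u^2 + 14*u + 8) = (u - 2)*(u + 1)*(u^2 + 6*u + 8) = (u - 2)*(u + 1)*(u + 2)*(u + 4)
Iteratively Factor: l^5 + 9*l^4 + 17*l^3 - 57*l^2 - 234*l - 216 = (l + 3)*(l^4 + 6*l^3 - l^2 - 54*l - 72) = (l - 3)*(l + 3)*(l^3 + 9*l^2 + 26*l + 24) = (l - 3)*(l + 2)*(l + 3)*(l^2 + 7*l + 12) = (l - 3)*(l + 2)*(l + 3)*(l + 4)*(l + 3)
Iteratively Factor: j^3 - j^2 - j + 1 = (j - 1)*(j^2 - 1) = (j - 1)*(j + 1)*(j - 1)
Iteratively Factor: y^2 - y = (y)*(y - 1)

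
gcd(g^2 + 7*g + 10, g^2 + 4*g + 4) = g + 2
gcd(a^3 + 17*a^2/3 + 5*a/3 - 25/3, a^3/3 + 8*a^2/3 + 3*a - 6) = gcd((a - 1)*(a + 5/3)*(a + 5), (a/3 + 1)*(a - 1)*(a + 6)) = a - 1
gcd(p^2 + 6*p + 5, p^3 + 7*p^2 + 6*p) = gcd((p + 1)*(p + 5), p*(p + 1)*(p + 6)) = p + 1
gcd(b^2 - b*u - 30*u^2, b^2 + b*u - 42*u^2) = -b + 6*u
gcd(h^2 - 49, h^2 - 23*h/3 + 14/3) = h - 7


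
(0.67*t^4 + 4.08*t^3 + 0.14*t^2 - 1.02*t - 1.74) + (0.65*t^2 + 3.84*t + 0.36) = 0.67*t^4 + 4.08*t^3 + 0.79*t^2 + 2.82*t - 1.38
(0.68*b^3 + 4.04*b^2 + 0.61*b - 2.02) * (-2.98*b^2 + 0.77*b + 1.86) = -2.0264*b^5 - 11.5156*b^4 + 2.5578*b^3 + 14.0037*b^2 - 0.4208*b - 3.7572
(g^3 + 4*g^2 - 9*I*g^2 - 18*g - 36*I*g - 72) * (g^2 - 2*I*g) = g^5 + 4*g^4 - 11*I*g^4 - 36*g^3 - 44*I*g^3 - 144*g^2 + 36*I*g^2 + 144*I*g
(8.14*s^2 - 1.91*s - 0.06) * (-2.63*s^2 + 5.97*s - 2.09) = -21.4082*s^4 + 53.6191*s^3 - 28.2575*s^2 + 3.6337*s + 0.1254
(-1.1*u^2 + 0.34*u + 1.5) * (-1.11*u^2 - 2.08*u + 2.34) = 1.221*u^4 + 1.9106*u^3 - 4.9462*u^2 - 2.3244*u + 3.51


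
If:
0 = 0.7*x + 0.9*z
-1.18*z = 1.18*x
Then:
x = 0.00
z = 0.00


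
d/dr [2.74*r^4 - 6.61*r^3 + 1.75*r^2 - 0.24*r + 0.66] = 10.96*r^3 - 19.83*r^2 + 3.5*r - 0.24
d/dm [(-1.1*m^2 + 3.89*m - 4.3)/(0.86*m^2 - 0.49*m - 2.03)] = (-2.8064*m^2 + 11.862*m - 10.0037)/(0.7396*m^4 - 0.8428*m^3 - 3.2515*m^2 + 1.9894*m + 4.1209)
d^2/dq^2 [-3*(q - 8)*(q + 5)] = -6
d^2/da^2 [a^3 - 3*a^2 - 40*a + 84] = 6*a - 6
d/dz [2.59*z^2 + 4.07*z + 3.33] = 5.18*z + 4.07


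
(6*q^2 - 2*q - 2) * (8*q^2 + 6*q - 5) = 48*q^4 + 20*q^3 - 58*q^2 - 2*q + 10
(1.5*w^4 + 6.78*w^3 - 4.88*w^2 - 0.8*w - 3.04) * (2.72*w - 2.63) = 4.08*w^5 + 14.4966*w^4 - 31.105*w^3 + 10.6584*w^2 - 6.1648*w + 7.9952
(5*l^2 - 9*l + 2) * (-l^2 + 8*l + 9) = -5*l^4 + 49*l^3 - 29*l^2 - 65*l + 18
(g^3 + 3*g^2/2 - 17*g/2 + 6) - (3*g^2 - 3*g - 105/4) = g^3 - 3*g^2/2 - 11*g/2 + 129/4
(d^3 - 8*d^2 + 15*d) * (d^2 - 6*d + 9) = d^5 - 14*d^4 + 72*d^3 - 162*d^2 + 135*d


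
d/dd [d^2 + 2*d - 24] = 2*d + 2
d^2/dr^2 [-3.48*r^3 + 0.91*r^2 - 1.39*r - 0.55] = 1.82 - 20.88*r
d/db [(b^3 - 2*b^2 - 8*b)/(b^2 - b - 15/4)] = 4*(4*b^4 - 8*b^3 - 5*b^2 + 60*b + 120)/(16*b^4 - 32*b^3 - 104*b^2 + 120*b + 225)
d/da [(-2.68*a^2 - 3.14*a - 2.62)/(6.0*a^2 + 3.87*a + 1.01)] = (8.4684*a^2 + 26.0264*a + 6.968)/(36.0*a^4 + 46.44*a^3 + 27.0969*a^2 + 7.8174*a + 1.0201)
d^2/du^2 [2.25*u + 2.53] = 0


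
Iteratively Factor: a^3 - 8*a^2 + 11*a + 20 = (a + 1)*(a^2 - 9*a + 20) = (a - 5)*(a + 1)*(a - 4)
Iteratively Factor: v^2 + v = (v)*(v + 1)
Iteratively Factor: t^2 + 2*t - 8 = (t + 4)*(t - 2)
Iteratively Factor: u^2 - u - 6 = (u + 2)*(u - 3)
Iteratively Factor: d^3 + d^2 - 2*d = (d + 2)*(d^2 - d) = d*(d + 2)*(d - 1)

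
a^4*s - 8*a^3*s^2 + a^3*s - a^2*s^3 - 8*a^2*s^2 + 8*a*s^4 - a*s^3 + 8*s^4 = (a - 8*s)*(a - s)*(a + s)*(a*s + s)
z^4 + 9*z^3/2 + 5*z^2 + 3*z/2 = z*(z + 1/2)*(z + 1)*(z + 3)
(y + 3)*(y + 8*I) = y^2 + 3*y + 8*I*y + 24*I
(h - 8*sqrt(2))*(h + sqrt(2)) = h^2 - 7*sqrt(2)*h - 16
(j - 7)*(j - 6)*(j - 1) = j^3 - 14*j^2 + 55*j - 42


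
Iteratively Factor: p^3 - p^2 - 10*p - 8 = (p + 2)*(p^2 - 3*p - 4) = (p + 1)*(p + 2)*(p - 4)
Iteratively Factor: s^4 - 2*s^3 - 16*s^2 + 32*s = (s - 4)*(s^3 + 2*s^2 - 8*s) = (s - 4)*(s + 4)*(s^2 - 2*s) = s*(s - 4)*(s + 4)*(s - 2)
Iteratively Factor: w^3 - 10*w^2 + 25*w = (w - 5)*(w^2 - 5*w) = (w - 5)^2*(w)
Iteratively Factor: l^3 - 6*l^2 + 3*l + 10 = (l - 5)*(l^2 - l - 2) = (l - 5)*(l - 2)*(l + 1)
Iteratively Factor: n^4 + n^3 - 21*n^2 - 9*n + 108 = (n + 4)*(n^3 - 3*n^2 - 9*n + 27) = (n - 3)*(n + 4)*(n^2 - 9) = (n - 3)^2*(n + 4)*(n + 3)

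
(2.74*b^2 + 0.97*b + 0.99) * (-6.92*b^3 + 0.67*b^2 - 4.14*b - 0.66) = -18.9608*b^5 - 4.8766*b^4 - 17.5445*b^3 - 5.1609*b^2 - 4.7388*b - 0.6534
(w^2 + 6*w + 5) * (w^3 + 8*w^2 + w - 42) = w^5 + 14*w^4 + 54*w^3 + 4*w^2 - 247*w - 210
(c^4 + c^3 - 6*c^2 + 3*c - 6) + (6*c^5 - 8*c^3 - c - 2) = 6*c^5 + c^4 - 7*c^3 - 6*c^2 + 2*c - 8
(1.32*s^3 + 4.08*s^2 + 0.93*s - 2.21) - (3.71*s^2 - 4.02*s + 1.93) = 1.32*s^3 + 0.37*s^2 + 4.95*s - 4.14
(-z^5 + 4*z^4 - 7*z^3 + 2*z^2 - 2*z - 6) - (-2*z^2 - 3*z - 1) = -z^5 + 4*z^4 - 7*z^3 + 4*z^2 + z - 5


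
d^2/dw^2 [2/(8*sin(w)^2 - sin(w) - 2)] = 2*(256*sin(w)^4 - 24*sin(w)^3 - 319*sin(w)^2 + 46*sin(w) - 34)/(-8*sin(w)^2 + sin(w) + 2)^3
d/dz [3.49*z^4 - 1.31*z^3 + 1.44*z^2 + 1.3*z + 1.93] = 13.96*z^3 - 3.93*z^2 + 2.88*z + 1.3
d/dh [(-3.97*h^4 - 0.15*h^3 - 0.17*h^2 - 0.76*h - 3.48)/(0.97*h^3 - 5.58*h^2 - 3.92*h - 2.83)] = (-3.8509*h^6 + 44.3052*h^5 + 47.6891*h^4 + 47.5908*h^3 + 7.8259*h^2 - 37.8746*h - 11.4908)/(0.9409*h^6 - 10.8252*h^5 + 23.5316*h^4 + 38.257*h^3 + 46.9492*h^2 + 22.1872*h + 8.0089)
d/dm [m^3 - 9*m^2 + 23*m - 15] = 3*m^2 - 18*m + 23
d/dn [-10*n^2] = -20*n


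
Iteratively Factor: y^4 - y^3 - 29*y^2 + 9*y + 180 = (y - 3)*(y^3 + 2*y^2 - 23*y - 60) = (y - 5)*(y - 3)*(y^2 + 7*y + 12) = (y - 5)*(y - 3)*(y + 3)*(y + 4)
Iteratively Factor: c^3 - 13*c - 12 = (c + 1)*(c^2 - c - 12) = (c - 4)*(c + 1)*(c + 3)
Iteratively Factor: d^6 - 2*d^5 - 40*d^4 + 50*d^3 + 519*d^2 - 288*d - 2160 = (d - 4)*(d^5 + 2*d^4 - 32*d^3 - 78*d^2 + 207*d + 540) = (d - 4)*(d + 3)*(d^4 - d^3 - 29*d^2 + 9*d + 180) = (d - 4)*(d - 3)*(d + 3)*(d^3 + 2*d^2 - 23*d - 60) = (d - 5)*(d - 4)*(d - 3)*(d + 3)*(d^2 + 7*d + 12) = (d - 5)*(d - 4)*(d - 3)*(d + 3)^2*(d + 4)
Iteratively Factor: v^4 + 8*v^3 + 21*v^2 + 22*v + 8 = (v + 1)*(v^3 + 7*v^2 + 14*v + 8) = (v + 1)*(v + 2)*(v^2 + 5*v + 4) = (v + 1)*(v + 2)*(v + 4)*(v + 1)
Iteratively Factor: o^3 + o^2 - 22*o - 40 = (o - 5)*(o^2 + 6*o + 8) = (o - 5)*(o + 2)*(o + 4)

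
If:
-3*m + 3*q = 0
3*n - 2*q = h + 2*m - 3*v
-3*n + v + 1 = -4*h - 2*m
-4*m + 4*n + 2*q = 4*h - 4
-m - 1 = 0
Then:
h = -11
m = -1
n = -25/2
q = -1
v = 15/2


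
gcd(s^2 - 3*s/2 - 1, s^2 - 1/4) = s + 1/2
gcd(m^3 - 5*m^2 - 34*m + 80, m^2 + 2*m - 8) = m - 2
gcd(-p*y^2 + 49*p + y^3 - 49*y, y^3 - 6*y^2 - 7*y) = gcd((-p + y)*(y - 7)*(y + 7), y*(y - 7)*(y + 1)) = y - 7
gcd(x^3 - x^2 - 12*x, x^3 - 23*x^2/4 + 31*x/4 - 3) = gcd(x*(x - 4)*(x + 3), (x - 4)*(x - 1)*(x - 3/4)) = x - 4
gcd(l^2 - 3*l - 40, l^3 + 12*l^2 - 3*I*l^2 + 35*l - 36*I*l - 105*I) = l + 5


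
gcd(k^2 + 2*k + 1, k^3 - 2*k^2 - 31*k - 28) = k + 1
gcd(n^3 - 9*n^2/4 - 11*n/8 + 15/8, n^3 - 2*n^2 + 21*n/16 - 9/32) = n - 3/4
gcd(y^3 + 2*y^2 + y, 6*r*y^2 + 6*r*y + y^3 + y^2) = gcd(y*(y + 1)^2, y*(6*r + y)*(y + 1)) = y^2 + y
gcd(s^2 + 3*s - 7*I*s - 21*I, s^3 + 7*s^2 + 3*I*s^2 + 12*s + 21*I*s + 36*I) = s + 3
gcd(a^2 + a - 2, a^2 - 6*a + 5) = a - 1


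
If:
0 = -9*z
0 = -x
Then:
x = 0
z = 0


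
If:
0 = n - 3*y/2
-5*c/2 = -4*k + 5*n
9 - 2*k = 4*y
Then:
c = 36/5 - 31*y/5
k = 9/2 - 2*y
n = 3*y/2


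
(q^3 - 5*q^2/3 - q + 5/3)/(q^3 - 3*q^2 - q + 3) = (q - 5/3)/(q - 3)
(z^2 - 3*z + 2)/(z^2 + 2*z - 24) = (z^2 - 3*z + 2)/(z^2 + 2*z - 24)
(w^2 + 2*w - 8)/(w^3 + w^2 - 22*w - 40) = (w - 2)/(w^2 - 3*w - 10)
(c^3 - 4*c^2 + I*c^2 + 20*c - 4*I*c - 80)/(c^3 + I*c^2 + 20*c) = (c - 4)/c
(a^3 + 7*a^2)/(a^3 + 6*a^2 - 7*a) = a/(a - 1)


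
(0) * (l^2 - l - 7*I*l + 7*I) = 0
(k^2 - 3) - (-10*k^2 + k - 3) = 11*k^2 - k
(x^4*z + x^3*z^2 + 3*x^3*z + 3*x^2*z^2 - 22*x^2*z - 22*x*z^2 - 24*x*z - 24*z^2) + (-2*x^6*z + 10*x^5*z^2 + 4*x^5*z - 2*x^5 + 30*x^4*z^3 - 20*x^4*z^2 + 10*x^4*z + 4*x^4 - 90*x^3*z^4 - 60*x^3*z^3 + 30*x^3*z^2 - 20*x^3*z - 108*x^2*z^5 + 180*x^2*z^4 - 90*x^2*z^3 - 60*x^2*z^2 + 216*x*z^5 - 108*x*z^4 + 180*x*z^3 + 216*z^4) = -2*x^6*z + 10*x^5*z^2 + 4*x^5*z - 2*x^5 + 30*x^4*z^3 - 20*x^4*z^2 + 11*x^4*z + 4*x^4 - 90*x^3*z^4 - 60*x^3*z^3 + 31*x^3*z^2 - 17*x^3*z - 108*x^2*z^5 + 180*x^2*z^4 - 90*x^2*z^3 - 57*x^2*z^2 - 22*x^2*z + 216*x*z^5 - 108*x*z^4 + 180*x*z^3 - 22*x*z^2 - 24*x*z + 216*z^4 - 24*z^2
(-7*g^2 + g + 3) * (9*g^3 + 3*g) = -63*g^5 + 9*g^4 + 6*g^3 + 3*g^2 + 9*g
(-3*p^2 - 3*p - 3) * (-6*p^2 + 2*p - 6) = 18*p^4 + 12*p^3 + 30*p^2 + 12*p + 18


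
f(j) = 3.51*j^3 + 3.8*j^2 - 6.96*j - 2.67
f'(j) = 10.53*j^2 + 7.6*j - 6.96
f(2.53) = 60.89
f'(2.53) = 79.67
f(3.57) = 180.62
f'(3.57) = 154.38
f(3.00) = 105.42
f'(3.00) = 110.61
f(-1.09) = 4.89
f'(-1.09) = -2.73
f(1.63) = 11.28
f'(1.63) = 33.41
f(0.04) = -2.94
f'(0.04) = -6.64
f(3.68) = 198.10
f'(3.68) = 163.61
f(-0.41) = 0.58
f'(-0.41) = -8.31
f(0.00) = -2.67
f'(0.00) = -6.96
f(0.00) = -2.67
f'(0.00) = -6.96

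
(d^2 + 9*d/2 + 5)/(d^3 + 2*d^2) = (d + 5/2)/d^2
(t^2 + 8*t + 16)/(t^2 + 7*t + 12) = (t + 4)/(t + 3)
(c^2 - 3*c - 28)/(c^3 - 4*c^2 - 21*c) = (c + 4)/(c*(c + 3))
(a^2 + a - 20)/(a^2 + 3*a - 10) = (a - 4)/(a - 2)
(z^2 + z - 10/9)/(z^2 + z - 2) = (z^2 + z - 10/9)/(z^2 + z - 2)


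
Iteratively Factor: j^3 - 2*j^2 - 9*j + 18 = (j + 3)*(j^2 - 5*j + 6) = (j - 2)*(j + 3)*(j - 3)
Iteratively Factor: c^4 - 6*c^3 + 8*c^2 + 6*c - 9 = (c - 3)*(c^3 - 3*c^2 - c + 3) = (c - 3)*(c - 1)*(c^2 - 2*c - 3) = (c - 3)*(c - 1)*(c + 1)*(c - 3)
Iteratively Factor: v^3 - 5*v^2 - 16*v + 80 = (v - 4)*(v^2 - v - 20) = (v - 4)*(v + 4)*(v - 5)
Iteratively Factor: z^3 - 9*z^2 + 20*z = (z - 4)*(z^2 - 5*z) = (z - 5)*(z - 4)*(z)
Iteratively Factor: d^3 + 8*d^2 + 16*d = (d + 4)*(d^2 + 4*d) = d*(d + 4)*(d + 4)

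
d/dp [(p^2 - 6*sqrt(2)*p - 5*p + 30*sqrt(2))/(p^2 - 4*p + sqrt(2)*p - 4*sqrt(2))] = (p^2 + 7*sqrt(2)*p^2 - 68*sqrt(2)*p - 12 + 140*sqrt(2))/(p^4 - 8*p^3 + 2*sqrt(2)*p^3 - 16*sqrt(2)*p^2 + 18*p^2 - 16*p + 32*sqrt(2)*p + 32)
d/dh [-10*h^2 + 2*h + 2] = 2 - 20*h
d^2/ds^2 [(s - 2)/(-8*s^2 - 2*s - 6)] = (-(s - 2)*(8*s + 1)^2 + (12*s - 7)*(4*s^2 + s + 3))/(4*s^2 + s + 3)^3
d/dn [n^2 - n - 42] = 2*n - 1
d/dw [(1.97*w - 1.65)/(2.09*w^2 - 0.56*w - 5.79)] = (-4.1173*w^2 + 6.897*w - 12.3303)/(4.3681*w^4 - 2.3408*w^3 - 23.8886*w^2 + 6.4848*w + 33.5241)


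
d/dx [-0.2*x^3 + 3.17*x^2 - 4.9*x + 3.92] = -0.6*x^2 + 6.34*x - 4.9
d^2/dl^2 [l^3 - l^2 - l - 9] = 6*l - 2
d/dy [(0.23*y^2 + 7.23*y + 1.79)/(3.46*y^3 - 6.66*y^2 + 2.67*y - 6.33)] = (-0.7958*y^4 - 50.0316*y^3 + 30.1857*y^2 + 20.931*y - 50.5452)/(11.9716*y^6 - 46.0872*y^5 + 62.832*y^4 - 79.368*y^3 + 91.4445*y^2 - 33.8022*y + 40.0689)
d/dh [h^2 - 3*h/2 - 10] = 2*h - 3/2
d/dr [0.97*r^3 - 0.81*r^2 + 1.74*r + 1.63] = 2.91*r^2 - 1.62*r + 1.74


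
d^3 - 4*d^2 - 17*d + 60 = (d - 5)*(d - 3)*(d + 4)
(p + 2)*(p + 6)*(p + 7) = p^3 + 15*p^2 + 68*p + 84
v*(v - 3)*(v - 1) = v^3 - 4*v^2 + 3*v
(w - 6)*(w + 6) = w^2 - 36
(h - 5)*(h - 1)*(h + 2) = h^3 - 4*h^2 - 7*h + 10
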